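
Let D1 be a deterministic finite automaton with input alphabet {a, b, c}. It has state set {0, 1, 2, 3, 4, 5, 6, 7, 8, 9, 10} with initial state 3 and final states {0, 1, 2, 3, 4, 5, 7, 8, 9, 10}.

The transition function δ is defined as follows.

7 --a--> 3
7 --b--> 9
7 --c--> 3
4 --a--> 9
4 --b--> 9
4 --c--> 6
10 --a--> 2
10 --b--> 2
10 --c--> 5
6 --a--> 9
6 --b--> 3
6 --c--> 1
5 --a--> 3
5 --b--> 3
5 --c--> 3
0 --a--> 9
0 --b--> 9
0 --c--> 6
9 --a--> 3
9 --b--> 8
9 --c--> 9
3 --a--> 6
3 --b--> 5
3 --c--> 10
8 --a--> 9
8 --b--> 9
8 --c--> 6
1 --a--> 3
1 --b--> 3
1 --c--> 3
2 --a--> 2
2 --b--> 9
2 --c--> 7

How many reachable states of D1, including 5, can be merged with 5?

2

Reachable states from the start: {1,2,3,5,6,7,8,9,10}. Unreachable: {0,4} — drop them.
Start with accepting vs non-accepting: {1,2,3,5,7,8,9,10} | {6}.
On input a, block {1,2,3,5,7,8,9,10} splits into {1,2,5,7,8,9,10} and {3}.
Split {1,2,5,7,8,9,10} by δ(·,a) → {1,5,7,9} and {2,8,10}.
Split {1,5,7,9} by δ(·,b) → {1,5} and {7} and {9}.
On input a, block {2,8,10} splits into {2,10} and {8}.
On input b, block {2,10} splits into {2} and {10}.
The partition is now stable with 8 blocks: {1,5} | {6} | {3} | {2} | {7} | {9} | {8} | {10}.
The equivalence class containing 5 is {1,5}, of size 2.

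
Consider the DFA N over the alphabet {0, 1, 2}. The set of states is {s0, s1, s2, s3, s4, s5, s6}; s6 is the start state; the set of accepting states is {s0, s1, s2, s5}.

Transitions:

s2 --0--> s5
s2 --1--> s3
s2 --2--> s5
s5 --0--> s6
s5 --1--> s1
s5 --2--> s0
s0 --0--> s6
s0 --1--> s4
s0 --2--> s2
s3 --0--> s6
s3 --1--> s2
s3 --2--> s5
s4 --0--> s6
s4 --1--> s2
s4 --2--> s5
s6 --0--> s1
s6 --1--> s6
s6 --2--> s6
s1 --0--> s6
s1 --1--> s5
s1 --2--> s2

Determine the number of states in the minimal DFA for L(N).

All states are reachable from the start state.
Start with accepting vs non-accepting: {s0,s1,s2,s5} | {s3,s4,s6}.
Split {s0,s1,s2,s5} by δ(·,0) → {s0,s1,s5} and {s2}.
On input 1, block {s0,s1,s5} splits into {s1,s5} and {s0}.
On input 2, block {s1,s5} splits into {s1} and {s5}.
Refine {s3,s4,s6} on symbol 0: members go to different blocks, giving {s3,s4} and {s6}.
Stable partition: {s1} | {s3,s4} | {s2} | {s0} | {s5} | {s6} — 6 equivalence classes.

6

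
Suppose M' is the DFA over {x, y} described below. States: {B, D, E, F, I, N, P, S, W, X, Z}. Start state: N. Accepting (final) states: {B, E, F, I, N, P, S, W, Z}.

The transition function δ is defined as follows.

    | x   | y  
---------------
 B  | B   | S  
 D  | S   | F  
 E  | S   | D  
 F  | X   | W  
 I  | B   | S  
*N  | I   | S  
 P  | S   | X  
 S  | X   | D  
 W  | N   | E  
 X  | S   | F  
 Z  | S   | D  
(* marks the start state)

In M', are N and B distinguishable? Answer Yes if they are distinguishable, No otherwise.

Reachable states from the start: {B,D,E,F,I,N,S,W,X}. Unreachable: {P,Z} — drop them.
Initial partition by acceptance: {B,E,F,I,N,S,W} | {D,X}.
On input x, block {B,E,F,I,N,S,W} splits into {B,E,I,N,W} and {F,S}.
Refine {B,E,I,N,W} on symbol x: members go to different blocks, giving {B,I,N,W} and {E}.
Refine {B,I,N,W} on symbol y: members go to different blocks, giving {B,I,N} and {W}.
Split {F,S} by δ(·,y) → {S} and {F}.
The partition is now stable with 6 blocks: {B,I,N} | {D,X} | {S} | {E} | {W} | {F}.
N and B lie in the same block of the stable partition, so they are equivalent — no string distinguishes them.

No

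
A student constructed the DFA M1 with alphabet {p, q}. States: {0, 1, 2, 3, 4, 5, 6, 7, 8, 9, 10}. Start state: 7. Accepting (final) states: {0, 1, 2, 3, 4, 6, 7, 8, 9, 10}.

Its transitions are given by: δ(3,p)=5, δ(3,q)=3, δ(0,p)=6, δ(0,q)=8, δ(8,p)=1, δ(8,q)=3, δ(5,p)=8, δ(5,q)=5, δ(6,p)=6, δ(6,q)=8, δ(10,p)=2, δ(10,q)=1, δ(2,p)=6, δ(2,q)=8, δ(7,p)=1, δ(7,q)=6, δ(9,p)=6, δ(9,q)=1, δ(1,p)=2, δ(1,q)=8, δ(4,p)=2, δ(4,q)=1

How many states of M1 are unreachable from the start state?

No path from 7 leads to 0, 4, 9, 10; the other 7 states are all reachable.

4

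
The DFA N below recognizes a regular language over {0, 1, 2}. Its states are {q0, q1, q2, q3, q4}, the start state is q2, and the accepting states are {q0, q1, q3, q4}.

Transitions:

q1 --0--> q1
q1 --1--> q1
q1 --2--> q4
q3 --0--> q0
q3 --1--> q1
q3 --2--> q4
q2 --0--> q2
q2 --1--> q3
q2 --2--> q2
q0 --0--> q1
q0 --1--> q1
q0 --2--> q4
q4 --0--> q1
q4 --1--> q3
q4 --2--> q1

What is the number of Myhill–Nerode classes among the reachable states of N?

All states are reachable from the start state.
Initial partition by acceptance: {q0,q1,q3,q4} | {q2}.
Stable partition: {q0,q1,q3,q4} | {q2} — 2 equivalence classes.

2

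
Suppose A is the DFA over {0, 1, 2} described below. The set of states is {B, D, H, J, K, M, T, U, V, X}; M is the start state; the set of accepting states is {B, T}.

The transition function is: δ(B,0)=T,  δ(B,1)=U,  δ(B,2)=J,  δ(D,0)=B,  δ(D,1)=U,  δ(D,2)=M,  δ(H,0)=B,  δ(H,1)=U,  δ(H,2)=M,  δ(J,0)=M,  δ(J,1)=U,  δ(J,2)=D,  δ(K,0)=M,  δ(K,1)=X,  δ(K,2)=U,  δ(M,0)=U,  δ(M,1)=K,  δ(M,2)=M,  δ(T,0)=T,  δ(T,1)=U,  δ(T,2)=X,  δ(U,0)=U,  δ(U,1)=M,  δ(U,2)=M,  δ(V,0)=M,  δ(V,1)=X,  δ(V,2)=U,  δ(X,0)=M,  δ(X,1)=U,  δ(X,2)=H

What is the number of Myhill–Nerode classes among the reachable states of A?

Reachable states from the start: {B,D,H,J,K,M,T,U,X}. Unreachable: {V} — drop them.
Start with accepting vs non-accepting: {B,T} | {D,H,J,K,M,U,X}.
On input 0, block {D,H,J,K,M,U,X} splits into {J,K,M,U,X} and {D,H}.
Refine {J,K,M,U,X} on symbol 2: members go to different blocks, giving {K,M,U} and {J,X}.
On input 1, block {K,M,U} splits into {M,U} and {K}.
Split {M,U} by δ(·,1) → {U} and {M}.
The partition is now stable with 6 blocks: {B,T} | {U} | {D,H} | {J,X} | {K} | {M}.

6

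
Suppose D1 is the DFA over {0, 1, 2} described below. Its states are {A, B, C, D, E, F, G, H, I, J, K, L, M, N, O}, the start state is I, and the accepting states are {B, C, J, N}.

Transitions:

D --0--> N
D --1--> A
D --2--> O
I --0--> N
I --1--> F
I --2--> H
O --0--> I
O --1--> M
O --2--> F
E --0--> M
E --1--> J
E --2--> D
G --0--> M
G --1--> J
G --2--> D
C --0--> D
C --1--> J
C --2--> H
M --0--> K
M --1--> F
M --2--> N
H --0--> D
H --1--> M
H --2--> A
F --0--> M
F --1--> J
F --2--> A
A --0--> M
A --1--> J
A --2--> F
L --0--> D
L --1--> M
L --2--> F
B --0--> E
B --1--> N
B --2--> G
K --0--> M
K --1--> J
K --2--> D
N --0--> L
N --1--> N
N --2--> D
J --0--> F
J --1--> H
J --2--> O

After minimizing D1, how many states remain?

Reachable states from the start: {A,D,F,H,I,J,K,L,M,N,O}. Unreachable: {B,C,E,G} — drop them.
Initial partition by acceptance: {J,N} | {A,D,F,H,I,K,L,M,O}.
Refine {J,N} on symbol 1: members go to different blocks, giving {J} and {N}.
On input 0, block {A,D,F,H,I,K,L,M,O} splits into {A,F,H,K,L,M,O} and {D,I}.
Split {A,F,H,K,L,M,O} by δ(·,0) → {A,F,K,M} and {H,L,O}.
On input 1, block {A,F,K,M} splits into {A,F,K} and {M}.
Refine {A,F,K} on symbol 2: members go to different blocks, giving {A,F} and {K}.
No further refinement is possible. Final partition (7 blocks): {J} | {A,F} | {N} | {D,I} | {H,L,O} | {M} | {K}.

7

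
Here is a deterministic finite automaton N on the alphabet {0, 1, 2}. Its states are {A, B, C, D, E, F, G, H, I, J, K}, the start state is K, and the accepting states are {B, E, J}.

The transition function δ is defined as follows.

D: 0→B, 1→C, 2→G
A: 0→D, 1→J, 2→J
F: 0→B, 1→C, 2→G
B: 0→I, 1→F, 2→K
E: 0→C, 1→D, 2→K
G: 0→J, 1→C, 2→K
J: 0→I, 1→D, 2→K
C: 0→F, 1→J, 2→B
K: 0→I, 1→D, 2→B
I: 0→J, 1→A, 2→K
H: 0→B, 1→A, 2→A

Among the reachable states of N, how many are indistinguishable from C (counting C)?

States {E,H} cannot be reached from the start state, so discard them.
Initial partition by acceptance: {B,J} | {A,C,D,F,G,I,K}.
On input 0, block {A,C,D,F,G,I,K} splits into {D,F,G,I} and {A,C,K}.
Refine {D,F,G,I} on symbol 2: members go to different blocks, giving {D,F} and {G,I}.
Refine {A,C,K} on symbol 0: members go to different blocks, giving {A,C} and {K}.
The partition is now stable with 5 blocks: {B,J} | {D,F} | {A,C} | {G,I} | {K}.
The equivalence class containing C is {A,C}, of size 2.

2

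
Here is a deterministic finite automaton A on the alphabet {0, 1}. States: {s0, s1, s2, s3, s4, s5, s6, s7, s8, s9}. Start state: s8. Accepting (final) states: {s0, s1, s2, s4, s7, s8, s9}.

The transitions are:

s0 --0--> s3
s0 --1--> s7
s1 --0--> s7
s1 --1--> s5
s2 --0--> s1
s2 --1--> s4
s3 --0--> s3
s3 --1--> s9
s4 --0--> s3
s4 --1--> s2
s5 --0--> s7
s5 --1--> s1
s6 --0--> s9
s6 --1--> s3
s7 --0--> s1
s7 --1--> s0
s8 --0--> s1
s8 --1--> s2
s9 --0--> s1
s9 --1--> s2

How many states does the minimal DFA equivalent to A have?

6

States {s6} cannot be reached from the start state, so discard them.
P0 = {s0,s1,s2,s4,s7,s8,s9} | {s3,s5}.
On input 0, block {s0,s1,s2,s4,s7,s8,s9} splits into {s1,s2,s7,s8,s9} and {s0,s4}.
On input 1, block {s1,s2,s7,s8,s9} splits into {s2,s7} and {s8,s9} and {s1}.
On input 0, block {s3,s5} splits into {s3} and {s5}.
No further refinement is possible. Final partition (6 blocks): {s2,s7} | {s3} | {s0,s4} | {s8,s9} | {s1} | {s5}.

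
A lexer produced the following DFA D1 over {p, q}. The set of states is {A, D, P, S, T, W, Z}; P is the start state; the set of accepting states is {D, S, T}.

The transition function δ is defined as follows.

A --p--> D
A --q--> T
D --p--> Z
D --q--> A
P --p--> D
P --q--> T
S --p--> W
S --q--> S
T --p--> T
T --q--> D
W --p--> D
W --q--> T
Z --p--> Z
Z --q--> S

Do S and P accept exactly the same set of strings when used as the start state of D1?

No

Start with accepting vs non-accepting: {D,S,T} | {A,P,W,Z}.
On input p, block {D,S,T} splits into {D,S} and {T}.
Split {D,S} by δ(·,q) → {S} and {D}.
On input p, block {A,P,W,Z} splits into {A,P,W} and {Z}.
The partition is now stable with 5 blocks: {S} | {A,P,W} | {T} | {D} | {Z}.
S and P end up in different blocks, so they are distinguishable. For instance, the string 'ε' is accepted from only S.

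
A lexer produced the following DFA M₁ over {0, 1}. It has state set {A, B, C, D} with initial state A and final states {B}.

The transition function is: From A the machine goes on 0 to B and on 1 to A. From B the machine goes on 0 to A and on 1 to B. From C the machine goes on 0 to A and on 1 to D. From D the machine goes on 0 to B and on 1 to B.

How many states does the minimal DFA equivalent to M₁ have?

First remove the unreachable states {C,D}; 2 states remain.
P0 = {B} | {A}.
Stable partition: {B} | {A} — 2 equivalence classes.

2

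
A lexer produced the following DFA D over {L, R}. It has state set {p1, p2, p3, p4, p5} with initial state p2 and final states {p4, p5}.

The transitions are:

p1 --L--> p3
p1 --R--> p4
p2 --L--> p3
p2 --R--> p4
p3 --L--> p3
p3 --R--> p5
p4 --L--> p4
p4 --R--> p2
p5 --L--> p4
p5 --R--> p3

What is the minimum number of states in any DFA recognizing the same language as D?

States {p1} cannot be reached from the start state, so discard them.
P0 = {p4,p5} | {p2,p3}.
Stable partition: {p4,p5} | {p2,p3} — 2 equivalence classes.

2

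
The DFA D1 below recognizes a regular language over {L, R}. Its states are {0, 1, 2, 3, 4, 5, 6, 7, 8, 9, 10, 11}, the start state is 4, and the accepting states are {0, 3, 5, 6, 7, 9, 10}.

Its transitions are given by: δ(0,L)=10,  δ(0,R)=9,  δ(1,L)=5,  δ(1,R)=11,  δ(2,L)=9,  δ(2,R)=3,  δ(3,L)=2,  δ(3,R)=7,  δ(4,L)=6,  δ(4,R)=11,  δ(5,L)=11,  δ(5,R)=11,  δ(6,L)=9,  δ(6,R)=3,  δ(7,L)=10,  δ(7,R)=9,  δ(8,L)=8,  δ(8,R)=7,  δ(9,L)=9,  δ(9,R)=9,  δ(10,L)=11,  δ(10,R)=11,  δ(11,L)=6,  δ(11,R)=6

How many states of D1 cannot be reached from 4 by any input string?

Starting at 4 and following transitions, the reachable set is {2, 3, 4, 6, 7, 9, 10, 11}. That leaves 0, 1, 5, 8 unreachable — 4 in total.

4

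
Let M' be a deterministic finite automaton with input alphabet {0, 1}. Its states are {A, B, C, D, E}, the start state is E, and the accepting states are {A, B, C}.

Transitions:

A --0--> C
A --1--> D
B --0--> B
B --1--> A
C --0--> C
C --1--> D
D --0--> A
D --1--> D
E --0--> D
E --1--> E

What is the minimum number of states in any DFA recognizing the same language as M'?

3

First remove the unreachable states {B}; 4 states remain.
Start with accepting vs non-accepting: {A,C} | {D,E}.
On input 0, block {D,E} splits into {D} and {E}.
Stable partition: {A,C} | {D} | {E} — 3 equivalence classes.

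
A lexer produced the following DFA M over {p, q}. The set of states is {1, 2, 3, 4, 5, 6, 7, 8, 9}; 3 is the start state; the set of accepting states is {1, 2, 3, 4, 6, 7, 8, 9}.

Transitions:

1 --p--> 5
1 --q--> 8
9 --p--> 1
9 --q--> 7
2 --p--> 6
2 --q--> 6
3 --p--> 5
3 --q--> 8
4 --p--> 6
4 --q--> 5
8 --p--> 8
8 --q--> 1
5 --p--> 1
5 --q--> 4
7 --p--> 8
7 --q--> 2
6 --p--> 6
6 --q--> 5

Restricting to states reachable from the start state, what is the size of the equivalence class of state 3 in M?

Reachable states from the start: {1,3,4,5,6,8}. Unreachable: {2,7,9} — drop them.
Initial partition by acceptance: {1,3,4,6,8} | {5}.
On input p, block {1,3,4,6,8} splits into {4,6,8} and {1,3}.
Refine {4,6,8} on symbol q: members go to different blocks, giving {4,6} and {8}.
The partition is now stable with 4 blocks: {4,6} | {5} | {1,3} | {8}.
The equivalence class containing 3 is {1,3}, of size 2.

2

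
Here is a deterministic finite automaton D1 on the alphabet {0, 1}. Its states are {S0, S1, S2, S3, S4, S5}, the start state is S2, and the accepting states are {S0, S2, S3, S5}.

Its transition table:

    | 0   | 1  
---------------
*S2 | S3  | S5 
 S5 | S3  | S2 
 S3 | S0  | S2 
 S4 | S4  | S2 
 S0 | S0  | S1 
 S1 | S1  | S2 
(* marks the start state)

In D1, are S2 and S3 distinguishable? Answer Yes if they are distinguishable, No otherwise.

Yes

States {S4} cannot be reached from the start state, so discard them.
P0 = {S0,S2,S3,S5} | {S1}.
Refine {S0,S2,S3,S5} on symbol 1: members go to different blocks, giving {S2,S3,S5} and {S0}.
Refine {S2,S3,S5} on symbol 0: members go to different blocks, giving {S2,S5} and {S3}.
The partition is now stable with 4 blocks: {S2,S5} | {S1} | {S0} | {S3}.
S2 and S3 end up in different blocks, so they are distinguishable. For instance, the string '01' is accepted from only S2.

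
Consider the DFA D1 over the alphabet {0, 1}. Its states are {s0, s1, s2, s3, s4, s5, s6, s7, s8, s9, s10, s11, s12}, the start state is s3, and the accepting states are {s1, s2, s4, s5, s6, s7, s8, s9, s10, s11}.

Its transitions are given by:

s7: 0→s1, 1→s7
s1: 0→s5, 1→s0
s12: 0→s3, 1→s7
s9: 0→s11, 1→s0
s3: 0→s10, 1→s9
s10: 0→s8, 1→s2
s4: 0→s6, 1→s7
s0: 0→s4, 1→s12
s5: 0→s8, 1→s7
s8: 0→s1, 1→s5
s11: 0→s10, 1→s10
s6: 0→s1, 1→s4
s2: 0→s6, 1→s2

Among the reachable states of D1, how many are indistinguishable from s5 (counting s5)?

All states are reachable from the start state.
Initial partition by acceptance: {s1,s2,s4,s5,s6,s7,s8,s9,s10,s11} | {s0,s3,s12}.
On input 1, block {s1,s2,s4,s5,s6,s7,s8,s9,s10,s11} splits into {s2,s4,s5,s6,s7,s8,s10,s11} and {s1,s9}.
Split {s2,s4,s5,s6,s7,s8,s10,s11} by δ(·,0) → {s2,s4,s5,s10,s11} and {s6,s7,s8}.
On input 0, block {s2,s4,s5,s10,s11} splits into {s2,s4,s5,s10} and {s11}.
Refine {s2,s4,s5,s10} on symbol 1: members go to different blocks, giving {s2,s10} and {s4,s5}.
Split {s0,s3,s12} by δ(·,0) → {s0} and {s3} and {s12}.
On input 0, block {s1,s9} splits into {s1} and {s9}.
Split {s6,s7,s8} by δ(·,1) → {s6,s8} and {s7}.
Stable partition: {s2,s10} | {s0} | {s1} | {s6,s8} | {s11} | {s4,s5} | {s3} | {s12} | {s9} | {s7} — 10 equivalence classes.
The equivalence class containing s5 is {s4,s5}, of size 2.

2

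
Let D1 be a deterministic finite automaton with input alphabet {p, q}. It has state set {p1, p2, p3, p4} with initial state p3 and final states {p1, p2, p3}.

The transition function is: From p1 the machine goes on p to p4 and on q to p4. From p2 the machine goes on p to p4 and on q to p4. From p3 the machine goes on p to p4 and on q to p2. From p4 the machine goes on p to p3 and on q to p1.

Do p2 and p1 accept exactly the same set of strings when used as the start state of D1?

Yes

Start with accepting vs non-accepting: {p1,p2,p3} | {p4}.
On input q, block {p1,p2,p3} splits into {p1,p2} and {p3}.
The partition is now stable with 3 blocks: {p1,p2} | {p4} | {p3}.
p2 and p1 lie in the same block of the stable partition, so they are equivalent — no string distinguishes them.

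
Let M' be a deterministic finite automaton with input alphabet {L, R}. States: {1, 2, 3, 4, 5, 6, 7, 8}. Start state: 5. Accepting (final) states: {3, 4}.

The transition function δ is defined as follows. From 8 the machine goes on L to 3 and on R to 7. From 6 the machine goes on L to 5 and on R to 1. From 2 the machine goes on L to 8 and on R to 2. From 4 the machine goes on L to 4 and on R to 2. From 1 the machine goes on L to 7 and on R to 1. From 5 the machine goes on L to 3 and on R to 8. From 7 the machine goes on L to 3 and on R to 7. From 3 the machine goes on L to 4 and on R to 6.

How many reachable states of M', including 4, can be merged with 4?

All states are reachable from the start state.
Start with accepting vs non-accepting: {3,4} | {1,2,5,6,7,8}.
Split {1,2,5,6,7,8} by δ(·,L) → {1,2,6} and {5,7,8}.
No further refinement is possible. Final partition (3 blocks): {3,4} | {1,2,6} | {5,7,8}.
The equivalence class containing 4 is {3,4}, of size 2.

2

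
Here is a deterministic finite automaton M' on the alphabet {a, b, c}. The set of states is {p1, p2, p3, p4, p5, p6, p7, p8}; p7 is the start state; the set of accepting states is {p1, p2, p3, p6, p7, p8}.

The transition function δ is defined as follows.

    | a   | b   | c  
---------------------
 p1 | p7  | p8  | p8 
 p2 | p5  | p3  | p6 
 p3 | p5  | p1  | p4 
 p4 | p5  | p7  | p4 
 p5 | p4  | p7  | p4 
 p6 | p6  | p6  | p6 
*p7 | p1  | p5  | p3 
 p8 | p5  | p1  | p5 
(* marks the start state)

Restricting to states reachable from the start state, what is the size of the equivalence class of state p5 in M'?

2

First remove the unreachable states {p2,p6}; 6 states remain.
Initial partition by acceptance: {p1,p3,p7,p8} | {p4,p5}.
Split {p1,p3,p7,p8} by δ(·,a) → {p1,p7} and {p3,p8}.
Refine {p1,p7} on symbol b: members go to different blocks, giving {p1} and {p7}.
Stable partition: {p1} | {p4,p5} | {p3,p8} | {p7} — 4 equivalence classes.
State p5 belongs to the block {p4,p5}, which has 2 states.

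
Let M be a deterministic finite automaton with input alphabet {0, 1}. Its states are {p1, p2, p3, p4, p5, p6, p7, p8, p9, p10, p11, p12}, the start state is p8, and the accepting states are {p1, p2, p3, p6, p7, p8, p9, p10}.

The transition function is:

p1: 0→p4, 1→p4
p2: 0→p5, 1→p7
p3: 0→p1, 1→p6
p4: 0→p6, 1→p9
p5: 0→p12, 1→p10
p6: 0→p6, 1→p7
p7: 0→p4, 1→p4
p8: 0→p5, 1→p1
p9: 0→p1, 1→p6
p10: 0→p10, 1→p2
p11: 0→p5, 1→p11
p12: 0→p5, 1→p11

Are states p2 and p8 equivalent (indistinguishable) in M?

Yes

First remove the unreachable states {p3}; 11 states remain.
Start with accepting vs non-accepting: {p1,p2,p6,p7,p8,p9,p10} | {p4,p5,p11,p12}.
Split {p1,p2,p6,p7,p8,p9,p10} by δ(·,0) → {p1,p2,p7,p8} and {p6,p9,p10}.
On input 1, block {p1,p2,p7,p8} splits into {p1,p7} and {p2,p8}.
Refine {p4,p5,p11,p12} on symbol 0: members go to different blocks, giving {p5,p11,p12} and {p4}.
Split {p5,p11,p12} by δ(·,1) → {p11,p12} and {p5}.
Split {p6,p9,p10} by δ(·,0) → {p6,p10} and {p9}.
Refine {p6,p10} on symbol 1: members go to different blocks, giving {p6} and {p10}.
No further refinement is possible. Final partition (8 blocks): {p1,p7} | {p11,p12} | {p6} | {p2,p8} | {p4} | {p5} | {p9} | {p10}.
p2 and p8 lie in the same block of the stable partition, so they are equivalent — no string distinguishes them.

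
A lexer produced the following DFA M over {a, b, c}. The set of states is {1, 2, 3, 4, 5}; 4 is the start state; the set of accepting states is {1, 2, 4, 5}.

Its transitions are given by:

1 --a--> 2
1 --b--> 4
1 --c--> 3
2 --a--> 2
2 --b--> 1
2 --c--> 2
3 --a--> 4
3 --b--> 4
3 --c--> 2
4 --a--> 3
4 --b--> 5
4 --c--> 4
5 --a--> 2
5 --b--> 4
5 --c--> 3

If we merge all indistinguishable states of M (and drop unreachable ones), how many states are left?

All states are reachable from the start state.
Initial partition by acceptance: {1,2,4,5} | {3}.
Refine {1,2,4,5} on symbol a: members go to different blocks, giving {1,2,5} and {4}.
On input b, block {1,2,5} splits into {1,5} and {2}.
No further refinement is possible. Final partition (4 blocks): {1,5} | {3} | {4} | {2}.

4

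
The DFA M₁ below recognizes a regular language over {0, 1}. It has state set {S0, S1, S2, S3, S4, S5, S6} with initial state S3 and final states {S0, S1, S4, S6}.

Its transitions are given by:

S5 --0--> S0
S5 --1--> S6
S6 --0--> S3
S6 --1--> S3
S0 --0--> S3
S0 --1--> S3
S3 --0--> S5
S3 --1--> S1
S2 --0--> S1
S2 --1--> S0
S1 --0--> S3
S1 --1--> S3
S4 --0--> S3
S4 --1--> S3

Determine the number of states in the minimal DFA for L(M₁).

First remove the unreachable states {S2,S4}; 5 states remain.
P0 = {S0,S1,S6} | {S3,S5}.
Split {S3,S5} by δ(·,0) → {S3} and {S5}.
Stable partition: {S0,S1,S6} | {S3} | {S5} — 3 equivalence classes.

3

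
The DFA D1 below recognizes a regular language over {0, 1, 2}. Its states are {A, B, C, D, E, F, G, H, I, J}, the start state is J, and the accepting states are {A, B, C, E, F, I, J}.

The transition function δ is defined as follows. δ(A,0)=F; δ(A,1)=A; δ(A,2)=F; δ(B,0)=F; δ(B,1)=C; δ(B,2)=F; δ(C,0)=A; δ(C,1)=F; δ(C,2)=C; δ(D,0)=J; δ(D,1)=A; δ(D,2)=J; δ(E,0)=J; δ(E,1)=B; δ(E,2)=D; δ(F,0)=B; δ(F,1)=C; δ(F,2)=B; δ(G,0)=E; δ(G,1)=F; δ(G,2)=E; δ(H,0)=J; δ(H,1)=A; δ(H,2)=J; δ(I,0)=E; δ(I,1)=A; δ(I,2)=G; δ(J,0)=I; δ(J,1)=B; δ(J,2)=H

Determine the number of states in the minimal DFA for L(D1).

Every state is reachable, so we keep all 10.
P0 = {A,B,C,E,F,I,J} | {D,G,H}.
Refine {A,B,C,E,F,I,J} on symbol 2: members go to different blocks, giving {A,B,C,F} and {E,I,J}.
No further refinement is possible. Final partition (3 blocks): {A,B,C,F} | {D,G,H} | {E,I,J}.

3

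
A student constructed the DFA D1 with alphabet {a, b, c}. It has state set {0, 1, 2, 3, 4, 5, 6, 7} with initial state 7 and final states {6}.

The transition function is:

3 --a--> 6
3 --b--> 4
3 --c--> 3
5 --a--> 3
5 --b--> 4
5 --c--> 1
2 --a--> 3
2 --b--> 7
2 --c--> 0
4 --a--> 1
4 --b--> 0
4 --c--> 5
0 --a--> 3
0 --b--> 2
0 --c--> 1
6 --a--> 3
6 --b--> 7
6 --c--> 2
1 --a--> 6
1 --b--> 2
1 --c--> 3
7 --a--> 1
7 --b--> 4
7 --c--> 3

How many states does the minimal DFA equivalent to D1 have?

4

Every state is reachable, so we keep all 8.
P0 = {6} | {0,1,2,3,4,5,7}.
On input a, block {0,1,2,3,4,5,7} splits into {0,2,4,5,7} and {1,3}.
Refine {0,2,4,5,7} on symbol c: members go to different blocks, giving {0,5,7} and {2,4}.
No further refinement is possible. Final partition (4 blocks): {6} | {0,5,7} | {1,3} | {2,4}.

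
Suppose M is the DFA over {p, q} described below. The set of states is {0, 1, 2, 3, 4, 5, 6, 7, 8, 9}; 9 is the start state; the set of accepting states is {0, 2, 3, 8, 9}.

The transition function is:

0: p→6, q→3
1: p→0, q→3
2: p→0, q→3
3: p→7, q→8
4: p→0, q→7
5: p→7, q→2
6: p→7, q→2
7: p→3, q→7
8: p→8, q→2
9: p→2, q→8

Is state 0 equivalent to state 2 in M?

No

Reachable states from the start: {0,2,3,6,7,8,9}. Unreachable: {1,4,5} — drop them.
Start with accepting vs non-accepting: {0,2,3,8,9} | {6,7}.
Refine {0,2,3,8,9} on symbol p: members go to different blocks, giving {2,8,9} and {0,3}.
Refine {2,8,9} on symbol p: members go to different blocks, giving {8,9} and {2}.
Refine {8,9} on symbol p: members go to different blocks, giving {8} and {9}.
Split {6,7} by δ(·,p) → {6} and {7}.
Refine {0,3} on symbol p: members go to different blocks, giving {0} and {3}.
Stable partition: {8} | {6} | {0} | {2} | {9} | {7} | {3} — 7 equivalence classes.
0 and 2 end up in different blocks, so they are distinguishable. For instance, the string 'p' is accepted from only 2.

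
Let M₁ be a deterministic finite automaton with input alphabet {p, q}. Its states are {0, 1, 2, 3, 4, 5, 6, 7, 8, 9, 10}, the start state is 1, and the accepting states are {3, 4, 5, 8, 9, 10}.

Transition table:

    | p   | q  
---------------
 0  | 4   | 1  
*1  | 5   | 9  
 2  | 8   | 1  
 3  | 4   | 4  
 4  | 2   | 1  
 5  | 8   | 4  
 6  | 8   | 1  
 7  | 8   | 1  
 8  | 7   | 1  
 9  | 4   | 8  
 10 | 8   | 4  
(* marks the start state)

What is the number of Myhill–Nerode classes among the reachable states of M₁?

First remove the unreachable states {0,3,6,10}; 7 states remain.
Start with accepting vs non-accepting: {4,5,8,9} | {1,2,7}.
On input p, block {4,5,8,9} splits into {4,8} and {5,9}.
On input p, block {1,2,7} splits into {2,7} and {1}.
The partition is now stable with 4 blocks: {4,8} | {2,7} | {5,9} | {1}.

4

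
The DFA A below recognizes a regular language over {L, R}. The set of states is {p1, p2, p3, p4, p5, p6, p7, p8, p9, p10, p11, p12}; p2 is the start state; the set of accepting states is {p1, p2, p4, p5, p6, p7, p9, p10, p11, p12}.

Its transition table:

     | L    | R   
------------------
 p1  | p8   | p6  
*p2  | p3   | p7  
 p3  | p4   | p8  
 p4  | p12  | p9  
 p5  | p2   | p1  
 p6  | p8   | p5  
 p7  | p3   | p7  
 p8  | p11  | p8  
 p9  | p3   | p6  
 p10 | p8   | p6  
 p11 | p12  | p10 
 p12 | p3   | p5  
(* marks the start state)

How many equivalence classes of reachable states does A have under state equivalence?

All states are reachable from the start state.
Start with accepting vs non-accepting: {p1,p2,p4,p5,p6,p7,p9,p10,p11,p12} | {p3,p8}.
On input L, block {p1,p2,p4,p5,p6,p7,p9,p10,p11,p12} splits into {p1,p2,p6,p7,p9,p10,p12} and {p4,p5,p11}.
Refine {p1,p2,p6,p7,p9,p10,p12} on symbol R: members go to different blocks, giving {p1,p2,p7,p9,p10} and {p6,p12}.
Split {p1,p2,p7,p9,p10} by δ(·,R) → {p1,p9,p10} and {p2,p7}.
On input L, block {p4,p5,p11} splits into {p4,p11} and {p5}.
No further refinement is possible. Final partition (6 blocks): {p1,p9,p10} | {p3,p8} | {p4,p11} | {p6,p12} | {p2,p7} | {p5}.

6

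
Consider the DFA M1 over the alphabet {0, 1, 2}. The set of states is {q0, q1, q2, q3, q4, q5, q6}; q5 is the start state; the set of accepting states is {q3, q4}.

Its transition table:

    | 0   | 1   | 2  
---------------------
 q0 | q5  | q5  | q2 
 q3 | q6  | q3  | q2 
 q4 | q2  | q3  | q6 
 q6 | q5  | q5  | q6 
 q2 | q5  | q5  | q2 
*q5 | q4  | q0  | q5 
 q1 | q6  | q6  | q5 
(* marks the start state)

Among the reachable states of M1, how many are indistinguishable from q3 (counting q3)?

2

Reachable states from the start: {q0,q2,q3,q4,q5,q6}. Unreachable: {q1} — drop them.
P0 = {q3,q4} | {q0,q2,q5,q6}.
On input 0, block {q0,q2,q5,q6} splits into {q0,q2,q6} and {q5}.
The partition is now stable with 3 blocks: {q3,q4} | {q0,q2,q6} | {q5}.
State q3 belongs to the block {q3,q4}, which has 2 states.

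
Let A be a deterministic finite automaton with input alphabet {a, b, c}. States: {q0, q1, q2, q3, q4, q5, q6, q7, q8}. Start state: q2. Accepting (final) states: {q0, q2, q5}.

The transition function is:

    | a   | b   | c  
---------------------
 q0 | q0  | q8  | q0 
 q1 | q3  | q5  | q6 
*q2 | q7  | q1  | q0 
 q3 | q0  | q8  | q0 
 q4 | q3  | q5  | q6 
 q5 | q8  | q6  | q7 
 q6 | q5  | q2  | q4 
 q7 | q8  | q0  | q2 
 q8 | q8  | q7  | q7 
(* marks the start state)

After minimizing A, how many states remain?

All states are reachable from the start state.
P0 = {q0,q2,q5} | {q1,q3,q4,q6,q7,q8}.
On input a, block {q0,q2,q5} splits into {q2,q5} and {q0}.
On input c, block {q2,q5} splits into {q2} and {q5}.
On input a, block {q1,q3,q4,q6,q7,q8} splits into {q1,q4,q7,q8} and {q3} and {q6}.
On input a, block {q1,q4,q7,q8} splits into {q1,q4} and {q7,q8}.
Split {q7,q8} by δ(·,b) → {q7} and {q8}.
No further refinement is possible. Final partition (8 blocks): {q2} | {q1,q4} | {q0} | {q5} | {q3} | {q6} | {q7} | {q8}.

8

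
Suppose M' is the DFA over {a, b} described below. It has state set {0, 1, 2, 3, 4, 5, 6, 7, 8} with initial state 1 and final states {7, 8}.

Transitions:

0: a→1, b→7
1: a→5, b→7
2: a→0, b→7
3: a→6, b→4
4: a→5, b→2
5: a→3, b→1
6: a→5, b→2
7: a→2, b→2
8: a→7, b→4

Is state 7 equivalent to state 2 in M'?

States {8} cannot be reached from the start state, so discard them.
Initial partition by acceptance: {7} | {0,1,2,3,4,5,6}.
Split {0,1,2,3,4,5,6} by δ(·,b) → {3,4,5,6} and {0,1,2}.
On input b, block {3,4,5,6} splits into {4,5,6} and {3}.
Split {4,5,6} by δ(·,a) → {4,6} and {5}.
Split {0,1,2} by δ(·,a) → {0,2} and {1}.
On input a, block {0,2} splits into {0} and {2}.
Stable partition: {7} | {4,6} | {0} | {3} | {5} | {1} | {2} — 7 equivalence classes.
7 and 2 end up in different blocks, so they are distinguishable. For instance, the string 'ε' is accepted from only 7.

No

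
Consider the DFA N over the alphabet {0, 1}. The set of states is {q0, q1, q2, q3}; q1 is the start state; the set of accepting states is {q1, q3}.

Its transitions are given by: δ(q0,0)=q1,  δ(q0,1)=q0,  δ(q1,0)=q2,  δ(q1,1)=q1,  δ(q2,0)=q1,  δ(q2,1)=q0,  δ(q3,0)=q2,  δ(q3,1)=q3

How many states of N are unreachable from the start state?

1

No path from q1 leads to q3; the other 3 states are all reachable.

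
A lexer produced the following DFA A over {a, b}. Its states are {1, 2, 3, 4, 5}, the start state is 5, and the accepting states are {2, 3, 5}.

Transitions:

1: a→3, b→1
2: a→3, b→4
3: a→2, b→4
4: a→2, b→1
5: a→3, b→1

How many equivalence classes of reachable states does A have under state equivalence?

All states are reachable from the start state.
P0 = {2,3,5} | {1,4}.
No further refinement is possible. Final partition (2 blocks): {2,3,5} | {1,4}.

2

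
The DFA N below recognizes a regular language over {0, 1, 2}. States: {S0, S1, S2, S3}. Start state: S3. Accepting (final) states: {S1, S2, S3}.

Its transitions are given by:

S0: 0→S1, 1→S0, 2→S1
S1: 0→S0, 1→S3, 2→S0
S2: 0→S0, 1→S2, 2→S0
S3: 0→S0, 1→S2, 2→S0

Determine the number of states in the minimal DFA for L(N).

Every state is reachable, so we keep all 4.
Start with accepting vs non-accepting: {S1,S2,S3} | {S0}.
The partition is now stable with 2 blocks: {S1,S2,S3} | {S0}.

2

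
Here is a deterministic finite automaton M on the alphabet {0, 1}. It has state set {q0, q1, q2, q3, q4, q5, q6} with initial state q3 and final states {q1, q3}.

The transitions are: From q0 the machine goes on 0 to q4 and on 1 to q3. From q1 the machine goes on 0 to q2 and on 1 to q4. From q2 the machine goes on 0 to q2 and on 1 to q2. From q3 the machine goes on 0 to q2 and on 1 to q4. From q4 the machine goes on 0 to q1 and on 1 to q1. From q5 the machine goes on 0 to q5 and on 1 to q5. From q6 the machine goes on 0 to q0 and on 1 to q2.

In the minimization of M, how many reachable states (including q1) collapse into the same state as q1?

Reachable states from the start: {q1,q2,q3,q4}. Unreachable: {q0,q5,q6} — drop them.
Initial partition by acceptance: {q1,q3} | {q2,q4}.
Split {q2,q4} by δ(·,0) → {q2} and {q4}.
No further refinement is possible. Final partition (3 blocks): {q1,q3} | {q2} | {q4}.
The equivalence class containing q1 is {q1,q3}, of size 2.

2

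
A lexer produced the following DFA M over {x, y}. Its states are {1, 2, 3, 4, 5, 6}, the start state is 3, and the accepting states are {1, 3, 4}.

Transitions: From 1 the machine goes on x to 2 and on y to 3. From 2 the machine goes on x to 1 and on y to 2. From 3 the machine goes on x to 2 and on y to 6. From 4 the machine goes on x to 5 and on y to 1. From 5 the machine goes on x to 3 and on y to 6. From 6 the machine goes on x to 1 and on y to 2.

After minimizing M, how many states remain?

3

First remove the unreachable states {4,5}; 4 states remain.
Start with accepting vs non-accepting: {1,3} | {2,6}.
Split {1,3} by δ(·,y) → {1} and {3}.
The partition is now stable with 3 blocks: {1} | {2,6} | {3}.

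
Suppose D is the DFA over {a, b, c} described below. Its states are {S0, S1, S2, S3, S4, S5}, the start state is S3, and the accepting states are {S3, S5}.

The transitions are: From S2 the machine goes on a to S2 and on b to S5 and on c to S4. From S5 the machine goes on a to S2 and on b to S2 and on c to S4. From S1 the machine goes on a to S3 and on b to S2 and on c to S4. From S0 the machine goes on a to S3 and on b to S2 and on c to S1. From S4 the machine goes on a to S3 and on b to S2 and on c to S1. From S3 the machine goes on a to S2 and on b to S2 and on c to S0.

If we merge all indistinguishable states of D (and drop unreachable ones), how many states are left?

3

P0 = {S3,S5} | {S0,S1,S2,S4}.
On input a, block {S0,S1,S2,S4} splits into {S0,S1,S4} and {S2}.
Stable partition: {S3,S5} | {S0,S1,S4} | {S2} — 3 equivalence classes.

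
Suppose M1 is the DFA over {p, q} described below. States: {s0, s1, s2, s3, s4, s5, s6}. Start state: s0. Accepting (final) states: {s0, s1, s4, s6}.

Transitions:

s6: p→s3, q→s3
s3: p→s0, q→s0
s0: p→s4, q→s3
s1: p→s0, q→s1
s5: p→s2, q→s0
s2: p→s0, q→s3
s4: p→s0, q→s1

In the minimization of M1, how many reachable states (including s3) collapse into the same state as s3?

States {s2,s5,s6} cannot be reached from the start state, so discard them.
P0 = {s0,s1,s4} | {s3}.
Refine {s0,s1,s4} on symbol q: members go to different blocks, giving {s1,s4} and {s0}.
No further refinement is possible. Final partition (3 blocks): {s1,s4} | {s3} | {s0}.
State s3 belongs to the block {s3}, which has 1 states.

1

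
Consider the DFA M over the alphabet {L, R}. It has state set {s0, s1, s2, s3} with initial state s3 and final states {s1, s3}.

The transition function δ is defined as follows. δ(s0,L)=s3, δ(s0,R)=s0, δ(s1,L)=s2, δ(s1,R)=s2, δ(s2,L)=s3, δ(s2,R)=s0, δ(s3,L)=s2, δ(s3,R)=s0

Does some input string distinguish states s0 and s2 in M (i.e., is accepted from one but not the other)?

Reachable states from the start: {s0,s2,s3}. Unreachable: {s1} — drop them.
Initial partition by acceptance: {s3} | {s0,s2}.
No further refinement is possible. Final partition (2 blocks): {s3} | {s0,s2}.
s0 and s2 lie in the same block of the stable partition, so they are equivalent — no string distinguishes them.

No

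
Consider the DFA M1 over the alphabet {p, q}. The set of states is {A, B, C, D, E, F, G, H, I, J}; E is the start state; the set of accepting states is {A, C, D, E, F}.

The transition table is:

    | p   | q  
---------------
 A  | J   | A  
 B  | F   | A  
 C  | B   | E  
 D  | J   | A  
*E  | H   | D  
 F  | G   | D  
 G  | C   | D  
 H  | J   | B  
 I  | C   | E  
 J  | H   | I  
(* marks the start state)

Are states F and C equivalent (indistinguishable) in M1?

Yes

Every state is reachable, so we keep all 10.
Initial partition by acceptance: {A,C,D,E,F} | {B,G,H,I,J}.
On input p, block {B,G,H,I,J} splits into {B,G,I} and {H,J}.
Split {A,C,D,E,F} by δ(·,p) → {A,D,E} and {C,F}.
The partition is now stable with 4 blocks: {A,D,E} | {B,G,I} | {H,J} | {C,F}.
F and C lie in the same block of the stable partition, so they are equivalent — no string distinguishes them.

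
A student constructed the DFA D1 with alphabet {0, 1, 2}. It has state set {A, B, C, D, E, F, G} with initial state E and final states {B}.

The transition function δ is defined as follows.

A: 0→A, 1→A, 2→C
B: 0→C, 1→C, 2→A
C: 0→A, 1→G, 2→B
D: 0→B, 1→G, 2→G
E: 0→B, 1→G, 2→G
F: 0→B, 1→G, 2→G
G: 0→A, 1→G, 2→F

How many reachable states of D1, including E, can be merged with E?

2

States {D} cannot be reached from the start state, so discard them.
Initial partition by acceptance: {B} | {A,C,E,F,G}.
Refine {A,C,E,F,G} on symbol 0: members go to different blocks, giving {A,C,G} and {E,F}.
Refine {A,C,G} on symbol 2: members go to different blocks, giving {A} and {C} and {G}.
Stable partition: {B} | {A} | {E,F} | {C} | {G} — 5 equivalence classes.
The equivalence class containing E is {E,F}, of size 2.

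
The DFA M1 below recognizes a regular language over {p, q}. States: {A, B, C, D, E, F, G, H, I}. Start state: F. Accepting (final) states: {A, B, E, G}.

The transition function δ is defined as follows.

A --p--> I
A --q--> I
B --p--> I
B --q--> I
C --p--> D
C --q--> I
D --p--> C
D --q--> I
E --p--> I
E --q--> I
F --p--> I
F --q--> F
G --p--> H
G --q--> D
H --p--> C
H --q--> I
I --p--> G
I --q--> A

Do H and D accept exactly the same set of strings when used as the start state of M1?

Yes

Reachable states from the start: {A,C,D,F,G,H,I}. Unreachable: {B,E} — drop them.
Start with accepting vs non-accepting: {A,G} | {C,D,F,H,I}.
Refine {C,D,F,H,I} on symbol p: members go to different blocks, giving {C,D,F,H} and {I}.
Refine {A,G} on symbol p: members go to different blocks, giving {A} and {G}.
Refine {C,D,F,H} on symbol p: members go to different blocks, giving {C,D,H} and {F}.
No further refinement is possible. Final partition (5 blocks): {A} | {C,D,H} | {I} | {G} | {F}.
H and D lie in the same block of the stable partition, so they are equivalent — no string distinguishes them.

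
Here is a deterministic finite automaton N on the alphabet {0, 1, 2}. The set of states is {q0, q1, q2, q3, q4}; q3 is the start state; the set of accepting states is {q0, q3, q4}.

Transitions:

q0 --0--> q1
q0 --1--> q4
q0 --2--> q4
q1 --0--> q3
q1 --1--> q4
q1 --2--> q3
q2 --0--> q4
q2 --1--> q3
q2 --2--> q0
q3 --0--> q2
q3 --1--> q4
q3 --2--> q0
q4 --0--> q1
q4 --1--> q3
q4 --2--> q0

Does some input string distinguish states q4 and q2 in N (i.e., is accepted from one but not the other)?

Yes

All states are reachable from the start state.
Start with accepting vs non-accepting: {q0,q3,q4} | {q1,q2}.
No further refinement is possible. Final partition (2 blocks): {q0,q3,q4} | {q1,q2}.
q4 and q2 end up in different blocks, so they are distinguishable. For instance, the string 'ε' is accepted from only q4.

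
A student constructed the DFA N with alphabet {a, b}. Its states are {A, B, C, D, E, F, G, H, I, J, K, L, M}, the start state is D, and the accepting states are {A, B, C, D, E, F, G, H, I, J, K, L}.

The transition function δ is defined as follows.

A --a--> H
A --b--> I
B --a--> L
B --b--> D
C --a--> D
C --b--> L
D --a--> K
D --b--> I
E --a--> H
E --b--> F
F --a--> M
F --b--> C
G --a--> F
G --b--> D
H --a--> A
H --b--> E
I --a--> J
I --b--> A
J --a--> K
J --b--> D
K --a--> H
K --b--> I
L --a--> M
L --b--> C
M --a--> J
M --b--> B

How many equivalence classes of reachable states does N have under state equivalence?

10

First remove the unreachable states {G}; 12 states remain.
P0 = {A,B,C,D,E,F,H,I,J,K,L} | {M}.
On input a, block {A,B,C,D,E,F,H,I,J,K,L} splits into {A,B,C,D,E,H,I,J,K} and {F,L}.
Split {A,B,C,D,E,H,I,J,K} by δ(·,a) → {A,C,D,E,H,I,J,K} and {B}.
On input b, block {A,C,D,E,H,I,J,K} splits into {A,D,H,I,J,K} and {C,E}.
Refine {A,D,H,I,J,K} on symbol b: members go to different blocks, giving {A,D,I,J,K} and {H}.
Split {A,D,I,J,K} by δ(·,a) → {D,I,J} and {A,K}.
On input a, block {D,I,J} splits into {D,J} and {I}.
Split {D,J} by δ(·,b) → {D} and {J}.
On input a, block {C,E} splits into {C} and {E}.
Stable partition: {D} | {M} | {F,L} | {B} | {C} | {H} | {A,K} | {I} | {J} | {E} — 10 equivalence classes.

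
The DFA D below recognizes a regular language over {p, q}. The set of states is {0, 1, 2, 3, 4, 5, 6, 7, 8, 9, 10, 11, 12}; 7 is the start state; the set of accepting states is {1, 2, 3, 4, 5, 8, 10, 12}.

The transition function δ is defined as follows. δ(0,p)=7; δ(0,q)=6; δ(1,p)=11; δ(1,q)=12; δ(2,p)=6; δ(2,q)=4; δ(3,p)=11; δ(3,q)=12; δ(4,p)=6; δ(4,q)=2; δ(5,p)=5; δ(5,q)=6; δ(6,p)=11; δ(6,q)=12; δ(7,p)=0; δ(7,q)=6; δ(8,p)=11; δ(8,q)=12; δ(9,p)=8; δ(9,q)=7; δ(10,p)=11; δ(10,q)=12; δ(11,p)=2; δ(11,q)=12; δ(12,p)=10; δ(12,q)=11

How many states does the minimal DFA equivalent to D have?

6

States {1,3,5,8,9} cannot be reached from the start state, so discard them.
Initial partition by acceptance: {2,4,10,12} | {0,6,7,11}.
Refine {2,4,10,12} on symbol p: members go to different blocks, giving {2,4,10} and {12}.
On input q, block {2,4,10} splits into {2,4} and {10}.
On input p, block {0,6,7,11} splits into {0,6,7} and {11}.
On input p, block {0,6,7} splits into {0,7} and {6}.
No further refinement is possible. Final partition (6 blocks): {2,4} | {0,7} | {12} | {10} | {11} | {6}.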